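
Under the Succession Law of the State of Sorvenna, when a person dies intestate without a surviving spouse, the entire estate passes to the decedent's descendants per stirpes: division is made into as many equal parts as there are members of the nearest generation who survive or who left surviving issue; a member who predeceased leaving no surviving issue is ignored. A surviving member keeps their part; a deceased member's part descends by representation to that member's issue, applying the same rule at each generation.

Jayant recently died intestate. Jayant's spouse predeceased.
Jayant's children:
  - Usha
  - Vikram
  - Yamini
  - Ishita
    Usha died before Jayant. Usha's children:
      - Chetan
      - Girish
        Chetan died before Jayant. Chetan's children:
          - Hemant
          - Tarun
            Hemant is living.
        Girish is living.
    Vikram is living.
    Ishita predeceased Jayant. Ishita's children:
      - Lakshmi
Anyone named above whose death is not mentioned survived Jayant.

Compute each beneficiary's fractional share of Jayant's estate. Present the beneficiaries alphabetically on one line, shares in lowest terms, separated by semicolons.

There is no surviving spouse, so the entire estate passes to Jayant's descendants per stirpes.
The estate is divided into 4 equal shares of 1/4 among Usha, Vikram, Yamini, Ishita.
Usha predeceased; the 1/4 allotted to Usha's branch passes to Usha's issue by representation.
The 1/4 is divided into 2 equal shares of 1/8 among Chetan, Girish.
Chetan predeceased; the 1/8 allotted to Chetan's branch passes to Chetan's issue by representation.
The 1/8 is divided into 2 equal shares of 1/16 among Hemant, Tarun.
Hemant is living and takes 1/16.
Tarun is living and takes 1/16.
Girish is living and takes 1/8.
Vikram is living and takes 1/4.
Yamini is living and takes 1/4.
Ishita predeceased; the 1/4 allotted to Ishita's branch passes to Ishita's issue by representation.
Lakshmi is the sole taker at this level and receives the full 1/4.

Girish 1/8; Hemant 1/16; Lakshmi 1/4; Tarun 1/16; Vikram 1/4; Yamini 1/4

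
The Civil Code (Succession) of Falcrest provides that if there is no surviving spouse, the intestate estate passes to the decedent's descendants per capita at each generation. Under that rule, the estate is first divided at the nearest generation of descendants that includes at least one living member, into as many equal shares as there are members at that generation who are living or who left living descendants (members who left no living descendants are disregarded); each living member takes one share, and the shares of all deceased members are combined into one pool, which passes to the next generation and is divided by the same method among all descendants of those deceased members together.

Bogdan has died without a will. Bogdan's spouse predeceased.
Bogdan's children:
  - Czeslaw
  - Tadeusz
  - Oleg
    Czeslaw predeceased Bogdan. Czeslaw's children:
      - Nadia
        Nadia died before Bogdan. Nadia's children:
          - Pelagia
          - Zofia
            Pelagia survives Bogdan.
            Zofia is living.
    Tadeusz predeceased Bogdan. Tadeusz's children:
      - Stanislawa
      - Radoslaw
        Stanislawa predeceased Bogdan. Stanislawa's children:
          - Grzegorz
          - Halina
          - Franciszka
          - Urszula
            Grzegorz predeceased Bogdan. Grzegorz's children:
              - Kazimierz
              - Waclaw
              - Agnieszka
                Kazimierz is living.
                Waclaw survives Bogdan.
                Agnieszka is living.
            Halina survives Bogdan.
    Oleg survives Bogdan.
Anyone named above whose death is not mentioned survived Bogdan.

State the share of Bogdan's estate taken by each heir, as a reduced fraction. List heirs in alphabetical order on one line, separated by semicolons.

There is no surviving spouse, so the entire estate passes to Bogdan's descendants per capita at each generation.
At generation 1 (Czeslaw, Tadeusz, Oleg) there are 3 shares of (1)/3 = 1/3 each.
Living: Oleg — each takes 1/3.
Deceased: Czeslaw and Tadeusz. Their combined 2/3 is pooled and carried to generation 2.
At generation 2 (Nadia, Stanislawa, Radoslaw) there are 3 shares of (2/3)/3 = 2/9 each.
Living: Radoslaw — each takes 2/9.
Deceased: Nadia and Stanislawa. Their combined 4/9 is pooled and carried to generation 3.
At generation 3 (Pelagia, Zofia, Grzegorz, Halina, Franciszka, Urszula) there are 6 shares of (4/9)/6 = 2/27 each.
Living: Pelagia, Zofia, Halina, Franciszka, and Urszula — each takes 2/27.
Deceased: Grzegorz. That 2/27 share is carried to generation 4.
At generation 4 (Kazimierz, Waclaw, Agnieszka) there are 3 shares of (2/27)/3 = 2/81 each.
Living: Kazimierz, Waclaw, and Agnieszka — each takes 2/81.

Agnieszka 2/81; Franciszka 2/27; Halina 2/27; Kazimierz 2/81; Oleg 1/3; Pelagia 2/27; Radoslaw 2/9; Urszula 2/27; Waclaw 2/81; Zofia 2/27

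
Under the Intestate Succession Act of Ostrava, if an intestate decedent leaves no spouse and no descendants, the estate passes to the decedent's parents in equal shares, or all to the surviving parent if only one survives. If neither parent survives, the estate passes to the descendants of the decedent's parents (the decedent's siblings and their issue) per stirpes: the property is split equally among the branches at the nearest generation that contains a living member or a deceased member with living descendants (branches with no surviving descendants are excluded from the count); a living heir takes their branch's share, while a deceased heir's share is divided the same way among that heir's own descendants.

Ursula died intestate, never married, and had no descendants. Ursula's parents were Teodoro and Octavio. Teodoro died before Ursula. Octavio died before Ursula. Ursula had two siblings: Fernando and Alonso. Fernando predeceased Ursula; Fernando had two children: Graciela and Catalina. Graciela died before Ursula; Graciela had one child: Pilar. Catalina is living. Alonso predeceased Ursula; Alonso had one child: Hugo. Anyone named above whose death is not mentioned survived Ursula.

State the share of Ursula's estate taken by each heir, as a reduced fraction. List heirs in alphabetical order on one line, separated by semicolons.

Neither parent survives and there are no descendants, so the estate passes to Ursula's siblings and their issue per stirpes.
The estate is divided into 2 equal shares of 1/2 among Fernando, Alonso.
Fernando predeceased; the 1/2 allotted to Fernando's branch passes to Fernando's issue by representation.
The 1/2 is divided into 2 equal shares of 1/4 among Graciela, Catalina.
Graciela predeceased; the 1/4 allotted to Graciela's branch passes to Graciela's issue by representation.
Pilar is the sole taker at this level and receives the full 1/4.
Catalina is living and takes 1/4.
Alonso predeceased; the 1/2 allotted to Alonso's branch passes to Alonso's issue by representation.
Hugo is the sole taker at this level and receives the full 1/2.

Catalina 1/4; Hugo 1/2; Pilar 1/4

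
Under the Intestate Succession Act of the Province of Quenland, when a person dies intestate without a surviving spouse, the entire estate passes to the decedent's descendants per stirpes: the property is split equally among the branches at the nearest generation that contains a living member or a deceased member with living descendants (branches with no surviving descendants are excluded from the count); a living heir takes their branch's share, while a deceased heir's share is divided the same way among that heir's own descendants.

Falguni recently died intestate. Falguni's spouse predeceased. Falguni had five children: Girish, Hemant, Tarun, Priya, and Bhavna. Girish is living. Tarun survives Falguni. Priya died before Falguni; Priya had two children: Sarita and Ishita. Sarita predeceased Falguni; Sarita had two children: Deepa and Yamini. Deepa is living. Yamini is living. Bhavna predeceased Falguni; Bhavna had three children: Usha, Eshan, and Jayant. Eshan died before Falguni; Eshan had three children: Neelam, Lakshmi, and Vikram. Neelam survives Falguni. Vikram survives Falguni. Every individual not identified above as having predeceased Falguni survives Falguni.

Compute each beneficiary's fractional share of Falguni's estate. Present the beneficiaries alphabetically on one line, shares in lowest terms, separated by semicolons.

There is no surviving spouse, so the entire estate passes to Falguni's descendants per stirpes.
The estate is divided into 5 equal shares of 1/5 among Girish, Hemant, Tarun, Priya, Bhavna.
Girish is living and takes 1/5.
Hemant is living and takes 1/5.
Tarun is living and takes 1/5.
Priya predeceased; the 1/5 allotted to Priya's branch passes to Priya's issue by representation.
The 1/5 is divided into 2 equal shares of 1/10 among Sarita, Ishita.
Sarita predeceased; the 1/10 allotted to Sarita's branch passes to Sarita's issue by representation.
The 1/10 is divided into 2 equal shares of 1/20 among Deepa, Yamini.
Deepa is living and takes 1/20.
Yamini is living and takes 1/20.
Ishita is living and takes 1/10.
Bhavna predeceased; the 1/5 allotted to Bhavna's branch passes to Bhavna's issue by representation.
The 1/5 is divided into 3 equal shares of 1/15 among Usha, Eshan, Jayant.
Usha is living and takes 1/15.
Eshan predeceased; the 1/15 allotted to Eshan's branch passes to Eshan's issue by representation.
The 1/15 is divided into 3 equal shares of 1/45 among Neelam, Lakshmi, Vikram.
Neelam is living and takes 1/45.
Lakshmi is living and takes 1/45.
Vikram is living and takes 1/45.
Jayant is living and takes 1/15.

Deepa 1/20; Girish 1/5; Hemant 1/5; Ishita 1/10; Jayant 1/15; Lakshmi 1/45; Neelam 1/45; Tarun 1/5; Usha 1/15; Vikram 1/45; Yamini 1/20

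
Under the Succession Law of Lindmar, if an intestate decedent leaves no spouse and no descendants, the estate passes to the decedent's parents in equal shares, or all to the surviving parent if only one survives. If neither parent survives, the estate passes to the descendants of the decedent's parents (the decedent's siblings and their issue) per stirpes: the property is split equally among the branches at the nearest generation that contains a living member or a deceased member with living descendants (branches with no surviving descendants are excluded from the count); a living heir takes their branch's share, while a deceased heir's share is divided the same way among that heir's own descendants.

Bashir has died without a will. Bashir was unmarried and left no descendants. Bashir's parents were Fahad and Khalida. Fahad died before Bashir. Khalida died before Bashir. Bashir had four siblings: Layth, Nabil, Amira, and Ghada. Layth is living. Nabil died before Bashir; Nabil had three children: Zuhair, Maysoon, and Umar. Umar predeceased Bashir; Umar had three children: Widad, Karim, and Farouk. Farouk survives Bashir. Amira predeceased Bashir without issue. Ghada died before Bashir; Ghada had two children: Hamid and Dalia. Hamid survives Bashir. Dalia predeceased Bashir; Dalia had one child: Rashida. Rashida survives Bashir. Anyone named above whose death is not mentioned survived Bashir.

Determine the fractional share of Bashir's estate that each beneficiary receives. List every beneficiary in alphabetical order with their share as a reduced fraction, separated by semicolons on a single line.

Farouk 1/27; Hamid 1/6; Karim 1/27; Layth 1/3; Maysoon 1/9; Rashida 1/6; Widad 1/27; Zuhair 1/9

Neither parent survives and there are no descendants, so the estate passes to Bashir's siblings and their issue per stirpes.
Amira left no surviving issue, so that branch lapses and is disregarded.
The estate is divided into 3 equal shares of 1/3 among Layth, Nabil, Ghada.
Layth is living and takes 1/3.
Nabil predeceased; the 1/3 allotted to Nabil's branch passes to Nabil's issue by representation.
The 1/3 is divided into 3 equal shares of 1/9 among Zuhair, Maysoon, Umar.
Zuhair is living and takes 1/9.
Maysoon is living and takes 1/9.
Umar predeceased; the 1/9 allotted to Umar's branch passes to Umar's issue by representation.
The 1/9 is divided into 3 equal shares of 1/27 among Widad, Karim, Farouk.
Widad is living and takes 1/27.
Karim is living and takes 1/27.
Farouk is living and takes 1/27.
Ghada predeceased; the 1/3 allotted to Ghada's branch passes to Ghada's issue by representation.
The 1/3 is divided into 2 equal shares of 1/6 among Hamid, Dalia.
Hamid is living and takes 1/6.
Dalia predeceased; the 1/6 allotted to Dalia's branch passes to Dalia's issue by representation.
Rashida is the sole taker at this level and receives the full 1/6.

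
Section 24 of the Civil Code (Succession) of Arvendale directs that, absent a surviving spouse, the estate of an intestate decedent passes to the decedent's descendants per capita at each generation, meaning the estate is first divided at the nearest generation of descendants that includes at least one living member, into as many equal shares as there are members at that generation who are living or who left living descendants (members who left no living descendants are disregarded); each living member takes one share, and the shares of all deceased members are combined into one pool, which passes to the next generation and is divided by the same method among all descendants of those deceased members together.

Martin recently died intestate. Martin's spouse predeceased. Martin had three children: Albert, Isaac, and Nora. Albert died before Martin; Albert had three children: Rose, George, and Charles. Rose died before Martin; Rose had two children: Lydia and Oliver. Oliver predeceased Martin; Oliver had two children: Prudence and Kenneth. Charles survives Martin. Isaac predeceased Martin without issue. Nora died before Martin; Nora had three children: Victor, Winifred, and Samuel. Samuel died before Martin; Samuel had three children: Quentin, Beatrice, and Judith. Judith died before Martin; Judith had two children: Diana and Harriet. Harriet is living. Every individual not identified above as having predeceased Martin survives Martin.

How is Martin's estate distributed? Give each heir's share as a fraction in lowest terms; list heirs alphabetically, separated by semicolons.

Beatrice 1/15; Charles 1/6; Diana 1/30; George 1/6; Harriet 1/30; Kenneth 1/30; Lydia 1/15; Prudence 1/30; Quentin 1/15; Victor 1/6; Winifred 1/6

There is no surviving spouse, so the entire estate passes to Martin's descendants per capita at each generation.
No one at generation 1 (Albert, Nora) is living; moving to the next generation.
At generation 2 (Rose, George, Charles, Victor, Winifred, Samuel) there are 6 shares of (1)/6 = 1/6 each.
Living: George, Charles, Victor, and Winifred — each takes 1/6.
Deceased: Rose and Samuel. Their combined 1/3 is pooled and carried to generation 3.
At generation 3 (Lydia, Oliver, Quentin, Beatrice, Judith) there are 5 shares of (1/3)/5 = 1/15 each.
Living: Lydia, Quentin, and Beatrice — each takes 1/15.
Deceased: Oliver and Judith. Their combined 2/15 is pooled and carried to generation 4.
At generation 4 (Prudence, Kenneth, Diana, Harriet) there are 4 shares of (2/15)/4 = 1/30 each.
Living: Prudence, Kenneth, Diana, and Harriet — each takes 1/30.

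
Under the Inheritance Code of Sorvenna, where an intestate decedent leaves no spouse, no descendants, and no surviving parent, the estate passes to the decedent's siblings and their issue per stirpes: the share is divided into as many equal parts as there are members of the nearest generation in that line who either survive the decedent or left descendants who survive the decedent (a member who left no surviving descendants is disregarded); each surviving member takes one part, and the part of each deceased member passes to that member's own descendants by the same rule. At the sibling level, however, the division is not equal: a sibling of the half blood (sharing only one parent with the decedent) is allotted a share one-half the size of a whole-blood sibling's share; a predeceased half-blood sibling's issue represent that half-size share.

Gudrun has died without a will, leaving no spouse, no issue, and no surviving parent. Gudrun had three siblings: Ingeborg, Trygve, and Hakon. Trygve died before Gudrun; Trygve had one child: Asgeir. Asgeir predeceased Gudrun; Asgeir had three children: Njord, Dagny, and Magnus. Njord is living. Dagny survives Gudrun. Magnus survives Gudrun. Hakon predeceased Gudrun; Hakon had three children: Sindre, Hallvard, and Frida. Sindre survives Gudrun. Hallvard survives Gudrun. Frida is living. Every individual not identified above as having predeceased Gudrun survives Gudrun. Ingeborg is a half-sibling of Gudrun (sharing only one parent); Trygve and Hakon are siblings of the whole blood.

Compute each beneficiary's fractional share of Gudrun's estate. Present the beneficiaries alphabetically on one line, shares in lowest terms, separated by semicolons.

Dagny 2/15; Frida 2/15; Hallvard 2/15; Ingeborg 1/5; Magnus 2/15; Njord 2/15; Sindre 2/15

No spouse, descendants, or parent survives, so the estate passes to Gudrun's siblings per stirpes.
Half-blood siblings count for one-half the weight of whole-blood siblings at the initial division.
Dividing 1 in proportion to weights (total weight 5/2): Ingeborg (weight 1/2) → 1/5; Trygve (weight 1) → 2/5; Hakon (weight 1) → 2/5.
Ingeborg is living and takes 1/5.
Trygve predeceased; the 2/5 allotted to Trygve's branch passes to Trygve's issue by representation.
Asgeir's line is the sole branch at this level, so the full 2/5 passes to Asgeir's issue by representation.
The 2/5 is divided into 3 equal shares of 2/15 among Njord, Dagny, Magnus.
Njord is living and takes 2/15.
Dagny is living and takes 2/15.
Magnus is living and takes 2/15.
Hakon predeceased; the 2/5 allotted to Hakon's branch passes to Hakon's issue by representation.
The 2/5 is divided into 3 equal shares of 2/15 among Sindre, Hallvard, Frida.
Sindre is living and takes 2/15.
Hallvard is living and takes 2/15.
Frida is living and takes 2/15.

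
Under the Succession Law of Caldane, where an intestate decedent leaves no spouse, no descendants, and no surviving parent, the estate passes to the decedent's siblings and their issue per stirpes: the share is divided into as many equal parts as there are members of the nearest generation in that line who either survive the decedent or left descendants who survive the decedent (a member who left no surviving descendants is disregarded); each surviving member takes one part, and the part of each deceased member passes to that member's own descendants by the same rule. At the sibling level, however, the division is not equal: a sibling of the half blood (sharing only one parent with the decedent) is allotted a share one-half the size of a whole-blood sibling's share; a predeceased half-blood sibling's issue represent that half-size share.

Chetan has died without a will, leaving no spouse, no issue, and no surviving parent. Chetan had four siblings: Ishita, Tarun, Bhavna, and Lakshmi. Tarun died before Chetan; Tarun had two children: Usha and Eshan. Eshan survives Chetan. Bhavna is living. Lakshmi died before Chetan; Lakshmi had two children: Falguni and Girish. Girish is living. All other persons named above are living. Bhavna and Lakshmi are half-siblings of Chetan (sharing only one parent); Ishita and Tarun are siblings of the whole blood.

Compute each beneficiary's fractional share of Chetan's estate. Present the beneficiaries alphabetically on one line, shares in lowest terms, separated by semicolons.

Bhavna 1/6; Eshan 1/6; Falguni 1/12; Girish 1/12; Ishita 1/3; Usha 1/6

No spouse, descendants, or parent survives, so the estate passes to Chetan's siblings per stirpes.
Half-blood siblings count for one-half the weight of whole-blood siblings at the initial division.
Dividing 1 in proportion to weights (total weight 3): Ishita (weight 1) → 1/3; Tarun (weight 1) → 1/3; Bhavna (weight 1/2) → 1/6; Lakshmi (weight 1/2) → 1/6.
Ishita is living and takes 1/3.
Tarun predeceased; the 1/3 allotted to Tarun's branch passes to Tarun's issue by representation.
The 1/3 is divided into 2 equal shares of 1/6 among Usha, Eshan.
Usha is living and takes 1/6.
Eshan is living and takes 1/6.
Bhavna is living and takes 1/6.
Lakshmi predeceased; the 1/6 allotted to Lakshmi's branch passes to Lakshmi's issue by representation.
The 1/6 is divided into 2 equal shares of 1/12 among Falguni, Girish.
Falguni is living and takes 1/12.
Girish is living and takes 1/12.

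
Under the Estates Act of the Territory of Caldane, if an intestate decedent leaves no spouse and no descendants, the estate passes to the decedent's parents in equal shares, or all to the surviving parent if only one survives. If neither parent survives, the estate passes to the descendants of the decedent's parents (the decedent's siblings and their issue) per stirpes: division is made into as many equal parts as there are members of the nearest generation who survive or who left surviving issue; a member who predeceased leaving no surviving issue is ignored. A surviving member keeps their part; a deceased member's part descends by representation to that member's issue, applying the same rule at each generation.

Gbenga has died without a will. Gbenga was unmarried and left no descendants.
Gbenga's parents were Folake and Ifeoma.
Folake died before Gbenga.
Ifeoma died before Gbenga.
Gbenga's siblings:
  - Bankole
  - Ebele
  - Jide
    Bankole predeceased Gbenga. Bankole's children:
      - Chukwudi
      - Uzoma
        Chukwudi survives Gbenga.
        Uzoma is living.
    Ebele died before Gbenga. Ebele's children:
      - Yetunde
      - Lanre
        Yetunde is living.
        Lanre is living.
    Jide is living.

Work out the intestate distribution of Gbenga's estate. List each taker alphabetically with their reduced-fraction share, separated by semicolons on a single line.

Chukwudi 1/6; Jide 1/3; Lanre 1/6; Uzoma 1/6; Yetunde 1/6

Neither parent survives and there are no descendants, so the estate passes to Gbenga's siblings and their issue per stirpes.
The estate is divided into 3 equal shares of 1/3 among Bankole, Ebele, Jide.
Bankole predeceased; the 1/3 allotted to Bankole's branch passes to Bankole's issue by representation.
The 1/3 is divided into 2 equal shares of 1/6 among Chukwudi, Uzoma.
Chukwudi is living and takes 1/6.
Uzoma is living and takes 1/6.
Ebele predeceased; the 1/3 allotted to Ebele's branch passes to Ebele's issue by representation.
The 1/3 is divided into 2 equal shares of 1/6 among Yetunde, Lanre.
Yetunde is living and takes 1/6.
Lanre is living and takes 1/6.
Jide is living and takes 1/3.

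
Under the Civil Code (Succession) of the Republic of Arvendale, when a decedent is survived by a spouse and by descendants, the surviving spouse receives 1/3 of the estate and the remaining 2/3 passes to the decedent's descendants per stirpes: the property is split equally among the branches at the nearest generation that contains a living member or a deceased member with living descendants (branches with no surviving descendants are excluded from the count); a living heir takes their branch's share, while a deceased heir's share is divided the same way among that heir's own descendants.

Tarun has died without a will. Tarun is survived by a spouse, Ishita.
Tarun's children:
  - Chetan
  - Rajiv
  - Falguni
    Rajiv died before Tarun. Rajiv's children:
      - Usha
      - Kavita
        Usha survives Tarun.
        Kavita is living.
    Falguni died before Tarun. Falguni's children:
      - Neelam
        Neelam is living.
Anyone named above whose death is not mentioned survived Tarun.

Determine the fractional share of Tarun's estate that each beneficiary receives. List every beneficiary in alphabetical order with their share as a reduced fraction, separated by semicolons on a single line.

Ishita, as surviving spouse, takes 1/3.
The remaining 2/3 passes to Tarun's descendants per stirpes.
The 2/3 is divided into 3 equal shares of 2/9 among Chetan, Rajiv, Falguni.
Chetan is living and takes 2/9.
Rajiv predeceased; the 2/9 allotted to Rajiv's branch passes to Rajiv's issue by representation.
The 2/9 is divided into 2 equal shares of 1/9 among Usha, Kavita.
Usha is living and takes 1/9.
Kavita is living and takes 1/9.
Falguni predeceased; the 2/9 allotted to Falguni's branch passes to Falguni's issue by representation.
Neelam is the sole taker at this level and receives the full 2/9.

Chetan 2/9; Ishita 1/3; Kavita 1/9; Neelam 2/9; Usha 1/9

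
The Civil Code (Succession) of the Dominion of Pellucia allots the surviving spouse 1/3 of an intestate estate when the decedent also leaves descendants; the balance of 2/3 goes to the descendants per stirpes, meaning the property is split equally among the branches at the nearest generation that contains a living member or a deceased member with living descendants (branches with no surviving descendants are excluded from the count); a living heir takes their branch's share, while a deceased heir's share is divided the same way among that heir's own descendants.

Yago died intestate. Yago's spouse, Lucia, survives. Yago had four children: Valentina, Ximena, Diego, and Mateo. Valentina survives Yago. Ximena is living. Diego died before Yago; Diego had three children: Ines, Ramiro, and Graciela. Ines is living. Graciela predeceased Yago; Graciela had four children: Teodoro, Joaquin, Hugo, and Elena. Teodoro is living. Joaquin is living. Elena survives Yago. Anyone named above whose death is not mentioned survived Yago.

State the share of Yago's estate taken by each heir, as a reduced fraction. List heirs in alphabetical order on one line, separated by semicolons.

Lucia, as surviving spouse, takes 1/3.
The remaining 2/3 passes to Yago's descendants per stirpes.
The 2/3 is divided into 4 equal shares of 1/6 among Valentina, Ximena, Diego, Mateo.
Valentina is living and takes 1/6.
Ximena is living and takes 1/6.
Diego predeceased; the 1/6 allotted to Diego's branch passes to Diego's issue by representation.
The 1/6 is divided into 3 equal shares of 1/18 among Ines, Ramiro, Graciela.
Ines is living and takes 1/18.
Ramiro is living and takes 1/18.
Graciela predeceased; the 1/18 allotted to Graciela's branch passes to Graciela's issue by representation.
The 1/18 is divided into 4 equal shares of 1/72 among Teodoro, Joaquin, Hugo, Elena.
Teodoro is living and takes 1/72.
Joaquin is living and takes 1/72.
Hugo is living and takes 1/72.
Elena is living and takes 1/72.
Mateo is living and takes 1/6.

Elena 1/72; Hugo 1/72; Ines 1/18; Joaquin 1/72; Lucia 1/3; Mateo 1/6; Ramiro 1/18; Teodoro 1/72; Valentina 1/6; Ximena 1/6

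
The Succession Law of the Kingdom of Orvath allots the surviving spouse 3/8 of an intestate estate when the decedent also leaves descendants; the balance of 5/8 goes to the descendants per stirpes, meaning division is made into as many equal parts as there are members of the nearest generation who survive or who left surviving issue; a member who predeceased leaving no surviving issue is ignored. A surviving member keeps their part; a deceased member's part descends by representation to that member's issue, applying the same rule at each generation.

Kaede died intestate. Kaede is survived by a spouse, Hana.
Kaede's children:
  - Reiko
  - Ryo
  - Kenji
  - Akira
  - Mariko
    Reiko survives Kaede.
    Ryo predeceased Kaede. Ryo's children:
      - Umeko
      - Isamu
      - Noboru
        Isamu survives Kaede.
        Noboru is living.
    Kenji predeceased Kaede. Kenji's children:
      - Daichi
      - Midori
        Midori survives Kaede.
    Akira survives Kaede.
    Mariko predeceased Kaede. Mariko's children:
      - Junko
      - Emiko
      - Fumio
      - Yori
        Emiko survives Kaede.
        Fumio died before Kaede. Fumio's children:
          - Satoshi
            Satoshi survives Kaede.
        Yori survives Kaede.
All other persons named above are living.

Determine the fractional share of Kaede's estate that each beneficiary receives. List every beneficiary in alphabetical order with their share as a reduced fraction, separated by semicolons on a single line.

Akira 1/8; Daichi 1/16; Emiko 1/32; Hana 3/8; Isamu 1/24; Junko 1/32; Midori 1/16; Noboru 1/24; Reiko 1/8; Satoshi 1/32; Umeko 1/24; Yori 1/32

Hana, as surviving spouse, takes 3/8.
The remaining 5/8 passes to Kaede's descendants per stirpes.
The 5/8 is divided into 5 equal shares of 1/8 among Reiko, Ryo, Kenji, Akira, Mariko.
Reiko is living and takes 1/8.
Ryo predeceased; the 1/8 allotted to Ryo's branch passes to Ryo's issue by representation.
The 1/8 is divided into 3 equal shares of 1/24 among Umeko, Isamu, Noboru.
Umeko is living and takes 1/24.
Isamu is living and takes 1/24.
Noboru is living and takes 1/24.
Kenji predeceased; the 1/8 allotted to Kenji's branch passes to Kenji's issue by representation.
The 1/8 is divided into 2 equal shares of 1/16 among Daichi, Midori.
Daichi is living and takes 1/16.
Midori is living and takes 1/16.
Akira is living and takes 1/8.
Mariko predeceased; the 1/8 allotted to Mariko's branch passes to Mariko's issue by representation.
The 1/8 is divided into 4 equal shares of 1/32 among Junko, Emiko, Fumio, Yori.
Junko is living and takes 1/32.
Emiko is living and takes 1/32.
Fumio predeceased; the 1/32 allotted to Fumio's branch passes to Fumio's issue by representation.
Satoshi is the sole taker at this level and receives the full 1/32.
Yori is living and takes 1/32.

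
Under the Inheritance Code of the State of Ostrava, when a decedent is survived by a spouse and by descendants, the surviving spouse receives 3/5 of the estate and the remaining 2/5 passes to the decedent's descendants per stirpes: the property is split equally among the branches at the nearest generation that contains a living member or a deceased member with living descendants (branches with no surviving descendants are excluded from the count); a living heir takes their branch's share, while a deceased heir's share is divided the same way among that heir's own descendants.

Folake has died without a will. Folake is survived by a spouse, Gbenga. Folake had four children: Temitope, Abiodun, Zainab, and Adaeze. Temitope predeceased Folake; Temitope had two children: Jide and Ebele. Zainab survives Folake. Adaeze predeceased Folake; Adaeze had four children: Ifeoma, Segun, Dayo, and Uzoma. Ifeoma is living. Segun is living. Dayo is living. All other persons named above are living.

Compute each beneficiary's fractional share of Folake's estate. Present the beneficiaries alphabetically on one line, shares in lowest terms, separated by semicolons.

Abiodun 1/10; Dayo 1/40; Ebele 1/20; Gbenga 3/5; Ifeoma 1/40; Jide 1/20; Segun 1/40; Uzoma 1/40; Zainab 1/10

Gbenga, as surviving spouse, takes 3/5.
The remaining 2/5 passes to Folake's descendants per stirpes.
The 2/5 is divided into 4 equal shares of 1/10 among Temitope, Abiodun, Zainab, Adaeze.
Temitope predeceased; the 1/10 allotted to Temitope's branch passes to Temitope's issue by representation.
The 1/10 is divided into 2 equal shares of 1/20 among Jide, Ebele.
Jide is living and takes 1/20.
Ebele is living and takes 1/20.
Abiodun is living and takes 1/10.
Zainab is living and takes 1/10.
Adaeze predeceased; the 1/10 allotted to Adaeze's branch passes to Adaeze's issue by representation.
The 1/10 is divided into 4 equal shares of 1/40 among Ifeoma, Segun, Dayo, Uzoma.
Ifeoma is living and takes 1/40.
Segun is living and takes 1/40.
Dayo is living and takes 1/40.
Uzoma is living and takes 1/40.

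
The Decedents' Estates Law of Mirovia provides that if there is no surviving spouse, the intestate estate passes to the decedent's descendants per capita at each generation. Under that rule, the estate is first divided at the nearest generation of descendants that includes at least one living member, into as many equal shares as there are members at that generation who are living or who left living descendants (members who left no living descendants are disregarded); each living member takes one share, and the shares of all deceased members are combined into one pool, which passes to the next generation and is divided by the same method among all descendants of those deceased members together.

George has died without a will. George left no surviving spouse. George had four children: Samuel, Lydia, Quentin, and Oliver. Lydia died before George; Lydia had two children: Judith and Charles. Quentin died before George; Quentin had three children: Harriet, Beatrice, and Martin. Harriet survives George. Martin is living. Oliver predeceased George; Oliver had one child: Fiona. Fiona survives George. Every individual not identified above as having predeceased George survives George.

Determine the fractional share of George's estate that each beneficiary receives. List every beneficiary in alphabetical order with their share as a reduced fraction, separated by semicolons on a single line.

Beatrice 1/8; Charles 1/8; Fiona 1/8; Harriet 1/8; Judith 1/8; Martin 1/8; Samuel 1/4

There is no surviving spouse, so the entire estate passes to George's descendants per capita at each generation.
At generation 1 (Samuel, Lydia, Quentin, Oliver) there are 4 shares of (1)/4 = 1/4 each.
Living: Samuel — each takes 1/4.
Deceased: Lydia, Quentin, and Oliver. Their combined 3/4 is pooled and carried to generation 2.
At generation 2 (Judith, Charles, Harriet, Beatrice, Martin, Fiona) there are 6 shares of (3/4)/6 = 1/8 each.
Living: Judith, Charles, Harriet, Beatrice, Martin, and Fiona — each takes 1/8.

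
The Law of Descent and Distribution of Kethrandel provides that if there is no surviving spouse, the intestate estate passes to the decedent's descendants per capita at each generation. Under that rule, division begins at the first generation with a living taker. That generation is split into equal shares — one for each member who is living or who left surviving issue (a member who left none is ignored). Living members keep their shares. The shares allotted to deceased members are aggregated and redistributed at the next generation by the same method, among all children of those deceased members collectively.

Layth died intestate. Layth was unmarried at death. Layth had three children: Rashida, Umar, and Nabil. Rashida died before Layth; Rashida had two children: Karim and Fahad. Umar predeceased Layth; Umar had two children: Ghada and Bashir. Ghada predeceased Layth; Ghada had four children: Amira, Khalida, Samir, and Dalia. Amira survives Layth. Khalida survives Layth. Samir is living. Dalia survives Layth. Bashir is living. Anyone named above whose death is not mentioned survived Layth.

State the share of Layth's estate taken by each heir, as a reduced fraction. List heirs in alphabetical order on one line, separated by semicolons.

Amira 1/24; Bashir 1/6; Dalia 1/24; Fahad 1/6; Karim 1/6; Khalida 1/24; Nabil 1/3; Samir 1/24

There is no surviving spouse, so the entire estate passes to Layth's descendants per capita at each generation.
At generation 1 (Rashida, Umar, Nabil) there are 3 shares of (1)/3 = 1/3 each.
Living: Nabil — each takes 1/3.
Deceased: Rashida and Umar. Their combined 2/3 is pooled and carried to generation 2.
At generation 2 (Karim, Fahad, Ghada, Bashir) there are 4 shares of (2/3)/4 = 1/6 each.
Living: Karim, Fahad, and Bashir — each takes 1/6.
Deceased: Ghada. That 1/6 share is carried to generation 3.
At generation 3 (Amira, Khalida, Samir, Dalia) there are 4 shares of (1/6)/4 = 1/24 each.
Living: Amira, Khalida, Samir, and Dalia — each takes 1/24.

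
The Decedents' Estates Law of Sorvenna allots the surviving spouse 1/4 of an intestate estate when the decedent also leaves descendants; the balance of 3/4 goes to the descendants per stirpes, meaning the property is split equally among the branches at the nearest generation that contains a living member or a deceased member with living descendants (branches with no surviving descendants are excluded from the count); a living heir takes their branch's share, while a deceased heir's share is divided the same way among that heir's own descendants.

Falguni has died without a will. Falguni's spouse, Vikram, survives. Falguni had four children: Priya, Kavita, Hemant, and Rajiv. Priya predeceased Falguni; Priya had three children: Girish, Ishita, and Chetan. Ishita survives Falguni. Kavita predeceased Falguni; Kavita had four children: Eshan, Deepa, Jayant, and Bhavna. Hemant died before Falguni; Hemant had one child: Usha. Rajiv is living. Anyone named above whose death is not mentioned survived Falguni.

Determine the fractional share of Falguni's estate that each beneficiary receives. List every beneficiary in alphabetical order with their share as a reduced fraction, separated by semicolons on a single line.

Bhavna 3/64; Chetan 1/16; Deepa 3/64; Eshan 3/64; Girish 1/16; Ishita 1/16; Jayant 3/64; Rajiv 3/16; Usha 3/16; Vikram 1/4

Vikram, as surviving spouse, takes 1/4.
The remaining 3/4 passes to Falguni's descendants per stirpes.
The 3/4 is divided into 4 equal shares of 3/16 among Priya, Kavita, Hemant, Rajiv.
Priya predeceased; the 3/16 allotted to Priya's branch passes to Priya's issue by representation.
The 3/16 is divided into 3 equal shares of 1/16 among Girish, Ishita, Chetan.
Girish is living and takes 1/16.
Ishita is living and takes 1/16.
Chetan is living and takes 1/16.
Kavita predeceased; the 3/16 allotted to Kavita's branch passes to Kavita's issue by representation.
The 3/16 is divided into 4 equal shares of 3/64 among Eshan, Deepa, Jayant, Bhavna.
Eshan is living and takes 3/64.
Deepa is living and takes 3/64.
Jayant is living and takes 3/64.
Bhavna is living and takes 3/64.
Hemant predeceased; the 3/16 allotted to Hemant's branch passes to Hemant's issue by representation.
Usha is the sole taker at this level and receives the full 3/16.
Rajiv is living and takes 3/16.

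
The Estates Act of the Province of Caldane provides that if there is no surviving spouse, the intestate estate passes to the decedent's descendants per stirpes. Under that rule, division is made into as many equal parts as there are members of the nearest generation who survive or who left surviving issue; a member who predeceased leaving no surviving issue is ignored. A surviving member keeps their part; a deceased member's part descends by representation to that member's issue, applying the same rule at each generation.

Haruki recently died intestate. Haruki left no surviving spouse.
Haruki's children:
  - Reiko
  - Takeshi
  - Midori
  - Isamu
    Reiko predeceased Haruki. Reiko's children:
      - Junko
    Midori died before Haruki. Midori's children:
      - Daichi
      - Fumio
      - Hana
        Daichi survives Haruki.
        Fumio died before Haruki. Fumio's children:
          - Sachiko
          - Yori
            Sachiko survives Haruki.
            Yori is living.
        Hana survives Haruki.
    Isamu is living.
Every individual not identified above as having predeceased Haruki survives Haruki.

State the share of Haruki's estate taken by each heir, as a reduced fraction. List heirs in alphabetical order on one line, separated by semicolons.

Daichi 1/12; Hana 1/12; Isamu 1/4; Junko 1/4; Sachiko 1/24; Takeshi 1/4; Yori 1/24

There is no surviving spouse, so the entire estate passes to Haruki's descendants per stirpes.
The estate is divided into 4 equal shares of 1/4 among Reiko, Takeshi, Midori, Isamu.
Reiko predeceased; the 1/4 allotted to Reiko's branch passes to Reiko's issue by representation.
Junko is the sole taker at this level and receives the full 1/4.
Takeshi is living and takes 1/4.
Midori predeceased; the 1/4 allotted to Midori's branch passes to Midori's issue by representation.
The 1/4 is divided into 3 equal shares of 1/12 among Daichi, Fumio, Hana.
Daichi is living and takes 1/12.
Fumio predeceased; the 1/12 allotted to Fumio's branch passes to Fumio's issue by representation.
The 1/12 is divided into 2 equal shares of 1/24 among Sachiko, Yori.
Sachiko is living and takes 1/24.
Yori is living and takes 1/24.
Hana is living and takes 1/12.
Isamu is living and takes 1/4.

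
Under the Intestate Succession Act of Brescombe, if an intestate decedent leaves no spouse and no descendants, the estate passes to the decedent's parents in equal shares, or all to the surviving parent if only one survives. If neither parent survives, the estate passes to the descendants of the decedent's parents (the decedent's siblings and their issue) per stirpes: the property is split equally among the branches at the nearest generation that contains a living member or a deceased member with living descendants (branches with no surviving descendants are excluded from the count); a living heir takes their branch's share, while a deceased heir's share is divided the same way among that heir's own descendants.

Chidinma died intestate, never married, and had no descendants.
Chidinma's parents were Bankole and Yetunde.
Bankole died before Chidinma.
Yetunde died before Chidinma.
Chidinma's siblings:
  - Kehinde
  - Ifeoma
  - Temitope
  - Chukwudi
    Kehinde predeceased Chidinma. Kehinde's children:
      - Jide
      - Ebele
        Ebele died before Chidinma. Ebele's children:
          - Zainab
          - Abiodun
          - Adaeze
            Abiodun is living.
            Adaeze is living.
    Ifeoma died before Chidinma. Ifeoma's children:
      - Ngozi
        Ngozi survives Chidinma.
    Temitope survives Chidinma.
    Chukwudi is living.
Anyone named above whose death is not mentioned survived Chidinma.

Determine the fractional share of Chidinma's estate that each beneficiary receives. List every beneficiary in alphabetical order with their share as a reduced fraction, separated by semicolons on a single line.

Neither parent survives and there are no descendants, so the estate passes to Chidinma's siblings and their issue per stirpes.
The estate is divided into 4 equal shares of 1/4 among Kehinde, Ifeoma, Temitope, Chukwudi.
Kehinde predeceased; the 1/4 allotted to Kehinde's branch passes to Kehinde's issue by representation.
The 1/4 is divided into 2 equal shares of 1/8 among Jide, Ebele.
Jide is living and takes 1/8.
Ebele predeceased; the 1/8 allotted to Ebele's branch passes to Ebele's issue by representation.
The 1/8 is divided into 3 equal shares of 1/24 among Zainab, Abiodun, Adaeze.
Zainab is living and takes 1/24.
Abiodun is living and takes 1/24.
Adaeze is living and takes 1/24.
Ifeoma predeceased; the 1/4 allotted to Ifeoma's branch passes to Ifeoma's issue by representation.
Ngozi is the sole taker at this level and receives the full 1/4.
Temitope is living and takes 1/4.
Chukwudi is living and takes 1/4.

Abiodun 1/24; Adaeze 1/24; Chukwudi 1/4; Jide 1/8; Ngozi 1/4; Temitope 1/4; Zainab 1/24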